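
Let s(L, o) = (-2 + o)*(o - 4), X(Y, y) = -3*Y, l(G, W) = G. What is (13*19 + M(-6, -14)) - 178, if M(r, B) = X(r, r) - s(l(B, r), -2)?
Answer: 63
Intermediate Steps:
s(L, o) = (-4 + o)*(-2 + o) (s(L, o) = (-2 + o)*(-4 + o) = (-4 + o)*(-2 + o))
M(r, B) = -24 - 3*r (M(r, B) = -3*r - (8 + (-2)**2 - 6*(-2)) = -3*r - (8 + 4 + 12) = -3*r - 1*24 = -3*r - 24 = -24 - 3*r)
(13*19 + M(-6, -14)) - 178 = (13*19 + (-24 - 3*(-6))) - 178 = (247 + (-24 + 18)) - 178 = (247 - 6) - 178 = 241 - 178 = 63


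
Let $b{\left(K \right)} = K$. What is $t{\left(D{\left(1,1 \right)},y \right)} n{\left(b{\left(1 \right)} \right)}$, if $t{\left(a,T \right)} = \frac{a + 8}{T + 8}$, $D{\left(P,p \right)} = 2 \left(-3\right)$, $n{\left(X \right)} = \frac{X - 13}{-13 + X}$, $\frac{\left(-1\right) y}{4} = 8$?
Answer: $- \frac{1}{12} \approx -0.083333$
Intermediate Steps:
$y = -32$ ($y = \left(-4\right) 8 = -32$)
$n{\left(X \right)} = 1$ ($n{\left(X \right)} = \frac{-13 + X}{-13 + X} = 1$)
$D{\left(P,p \right)} = -6$
$t{\left(a,T \right)} = \frac{8 + a}{8 + T}$
$t{\left(D{\left(1,1 \right)},y \right)} n{\left(b{\left(1 \right)} \right)} = \frac{8 - 6}{8 - 32} \cdot 1 = \frac{1}{-24} \cdot 2 \cdot 1 = \left(- \frac{1}{24}\right) 2 \cdot 1 = \left(- \frac{1}{12}\right) 1 = - \frac{1}{12}$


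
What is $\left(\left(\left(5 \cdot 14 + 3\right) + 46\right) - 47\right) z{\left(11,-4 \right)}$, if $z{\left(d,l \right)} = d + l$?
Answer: $504$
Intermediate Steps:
$\left(\left(\left(5 \cdot 14 + 3\right) + 46\right) - 47\right) z{\left(11,-4 \right)} = \left(\left(\left(5 \cdot 14 + 3\right) + 46\right) - 47\right) \left(11 - 4\right) = \left(\left(\left(70 + 3\right) + 46\right) - 47\right) 7 = \left(\left(73 + 46\right) - 47\right) 7 = \left(119 - 47\right) 7 = 72 \cdot 7 = 504$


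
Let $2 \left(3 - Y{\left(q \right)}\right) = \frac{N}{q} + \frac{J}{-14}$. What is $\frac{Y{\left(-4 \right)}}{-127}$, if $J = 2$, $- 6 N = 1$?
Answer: $- \frac{1025}{42672} \approx -0.02402$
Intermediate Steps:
$N = - \frac{1}{6}$ ($N = \left(- \frac{1}{6}\right) 1 = - \frac{1}{6} \approx -0.16667$)
$Y{\left(q \right)} = \frac{43}{14} + \frac{1}{12 q}$ ($Y{\left(q \right)} = 3 - \frac{- \frac{1}{6 q} + \frac{2}{-14}}{2} = 3 - \frac{- \frac{1}{6 q} + 2 \left(- \frac{1}{14}\right)}{2} = 3 - \frac{- \frac{1}{6 q} - \frac{1}{7}}{2} = 3 - \frac{- \frac{1}{7} - \frac{1}{6 q}}{2} = 3 + \left(\frac{1}{14} + \frac{1}{12 q}\right) = \frac{43}{14} + \frac{1}{12 q}$)
$\frac{Y{\left(-4 \right)}}{-127} = \frac{\frac{1}{84} \frac{1}{-4} \left(7 + 258 \left(-4\right)\right)}{-127} = \frac{1}{84} \left(- \frac{1}{4}\right) \left(7 - 1032\right) \left(- \frac{1}{127}\right) = \frac{1}{84} \left(- \frac{1}{4}\right) \left(-1025\right) \left(- \frac{1}{127}\right) = \frac{1025}{336} \left(- \frac{1}{127}\right) = - \frac{1025}{42672}$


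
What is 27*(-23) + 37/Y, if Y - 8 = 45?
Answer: -32876/53 ≈ -620.30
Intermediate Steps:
Y = 53 (Y = 8 + 45 = 53)
27*(-23) + 37/Y = 27*(-23) + 37/53 = -621 + 37*(1/53) = -621 + 37/53 = -32876/53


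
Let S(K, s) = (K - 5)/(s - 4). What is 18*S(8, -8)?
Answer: -9/2 ≈ -4.5000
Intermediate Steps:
S(K, s) = (-5 + K)/(-4 + s)
18*S(8, -8) = 18*((-5 + 8)/(-4 - 8)) = 18*(3/(-12)) = 18*(-1/12*3) = 18*(-¼) = -9/2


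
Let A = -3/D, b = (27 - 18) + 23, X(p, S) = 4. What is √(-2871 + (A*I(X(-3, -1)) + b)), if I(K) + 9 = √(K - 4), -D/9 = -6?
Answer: I*√11354/2 ≈ 53.278*I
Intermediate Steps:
D = 54 (D = -9*(-6) = 54)
b = 32 (b = 9 + 23 = 32)
I(K) = -9 + √(-4 + K) (I(K) = -9 + √(K - 4) = -9 + √(-4 + K))
A = -1/18 (A = -3/54 = -3*1/54 = -1/18 ≈ -0.055556)
√(-2871 + (A*I(X(-3, -1)) + b)) = √(-2871 + (-(-9 + √(-4 + 4))/18 + 32)) = √(-2871 + (-(-9 + √0)/18 + 32)) = √(-2871 + (-(-9 + 0)/18 + 32)) = √(-2871 + (-1/18*(-9) + 32)) = √(-2871 + (½ + 32)) = √(-2871 + 65/2) = √(-5677/2) = I*√11354/2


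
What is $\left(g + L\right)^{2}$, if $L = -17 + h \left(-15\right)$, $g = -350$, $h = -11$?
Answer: $40804$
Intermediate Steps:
$L = 148$ ($L = -17 - -165 = -17 + 165 = 148$)
$\left(g + L\right)^{2} = \left(-350 + 148\right)^{2} = \left(-202\right)^{2} = 40804$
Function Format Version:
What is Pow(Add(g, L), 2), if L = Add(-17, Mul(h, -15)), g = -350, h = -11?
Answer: 40804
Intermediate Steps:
L = 148 (L = Add(-17, Mul(-11, -15)) = Add(-17, 165) = 148)
Pow(Add(g, L), 2) = Pow(Add(-350, 148), 2) = Pow(-202, 2) = 40804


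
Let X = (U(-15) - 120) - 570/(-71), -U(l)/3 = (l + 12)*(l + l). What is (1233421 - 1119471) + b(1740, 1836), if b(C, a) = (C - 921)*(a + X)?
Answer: 92640734/71 ≈ 1.3048e+6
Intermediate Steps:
U(l) = -6*l*(12 + l) (U(l) = -3*(l + 12)*(l + l) = -3*(12 + l)*2*l = -6*l*(12 + l))
X = -27120/71 (X = (-6*(-15)*(12 - 15) - 120) - 570/(-71) = (-6*(-15)*(-3) - 120) - 570*(-1/71) = (-270 - 120) + 570/71 = -390 + 570/71 = -27120/71 ≈ -381.97)
b(C, a) = (-921 + C)*(-27120/71 + a) (b(C, a) = (C - 921)*(a - 27120/71) = (-921 + C)*(-27120/71 + a))
(1233421 - 1119471) + b(1740, 1836) = (1233421 - 1119471) + (24977520/71 - 921*1836 - 27120/71*1740 + 1740*1836) = 113950 + (24977520/71 - 1690956 - 47188800/71 + 3194640) = 113950 + 84550284/71 = 92640734/71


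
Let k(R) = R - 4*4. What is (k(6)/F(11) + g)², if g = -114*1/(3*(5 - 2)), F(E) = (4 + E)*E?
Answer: 19600/121 ≈ 161.98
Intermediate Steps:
k(R) = -16 + R (k(R) = R - 16 = -16 + R)
F(E) = E*(4 + E)
g = -38/3 (g = -114/(3*3) = -114/9 = -114*⅑ = -38/3 ≈ -12.667)
(k(6)/F(11) + g)² = ((-16 + 6)/((11*(4 + 11))) - 38/3)² = (-10/(11*15) - 38/3)² = (-10/165 - 38/3)² = (-10*1/165 - 38/3)² = (-2/33 - 38/3)² = (-140/11)² = 19600/121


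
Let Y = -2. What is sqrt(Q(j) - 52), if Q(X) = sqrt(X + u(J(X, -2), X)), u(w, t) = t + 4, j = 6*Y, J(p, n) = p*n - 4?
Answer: sqrt(-52 + 2*I*sqrt(5)) ≈ 0.3098 + 7.2178*I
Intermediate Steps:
J(p, n) = -4 + n*p (J(p, n) = n*p - 4 = -4 + n*p)
j = -12 (j = 6*(-2) = -12)
u(w, t) = 4 + t
Q(X) = sqrt(4 + 2*X) (Q(X) = sqrt(X + (4 + X)) = sqrt(4 + 2*X))
sqrt(Q(j) - 52) = sqrt(sqrt(4 + 2*(-12)) - 52) = sqrt(sqrt(4 - 24) - 52) = sqrt(sqrt(-20) - 52) = sqrt(2*I*sqrt(5) - 52) = sqrt(-52 + 2*I*sqrt(5))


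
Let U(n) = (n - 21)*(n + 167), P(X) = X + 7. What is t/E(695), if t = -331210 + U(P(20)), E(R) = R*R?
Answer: -330046/483025 ≈ -0.68329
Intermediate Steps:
E(R) = R²
P(X) = 7 + X
U(n) = (-21 + n)*(167 + n)
t = -330046 (t = -331210 + (-3507 + (7 + 20)² + 146*(7 + 20)) = -331210 + (-3507 + 27² + 146*27) = -331210 + (-3507 + 729 + 3942) = -331210 + 1164 = -330046)
t/E(695) = -330046/(695²) = -330046/483025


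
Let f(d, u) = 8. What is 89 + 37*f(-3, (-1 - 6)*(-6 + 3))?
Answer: 385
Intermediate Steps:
89 + 37*f(-3, (-1 - 6)*(-6 + 3)) = 89 + 37*8 = 89 + 296 = 385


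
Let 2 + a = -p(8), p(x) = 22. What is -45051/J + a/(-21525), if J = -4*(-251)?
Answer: -323232893/7203700 ≈ -44.870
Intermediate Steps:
J = 1004
a = -24 (a = -2 - 1*22 = -2 - 22 = -24)
-45051/J + a/(-21525) = -45051/1004 - 24/(-21525) = -45051*1/1004 - 24*(-1/21525) = -45051/1004 + 8/7175 = -323232893/7203700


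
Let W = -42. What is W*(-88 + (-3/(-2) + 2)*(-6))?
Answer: 4578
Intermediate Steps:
W*(-88 + (-3/(-2) + 2)*(-6)) = -42*(-88 + (-3/(-2) + 2)*(-6)) = -42*(-88 + (-3*(-½) + 2)*(-6)) = -42*(-88 + (3/2 + 2)*(-6)) = -42*(-88 + (7/2)*(-6)) = -42*(-88 - 21) = -42*(-109) = 4578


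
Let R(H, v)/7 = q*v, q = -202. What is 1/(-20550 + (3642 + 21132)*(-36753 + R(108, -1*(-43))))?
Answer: -1/2416848120 ≈ -4.1376e-10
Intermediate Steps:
R(H, v) = -1414*v (R(H, v) = 7*(-202*v) = -1414*v)
1/(-20550 + (3642 + 21132)*(-36753 + R(108, -1*(-43)))) = 1/(-20550 + (3642 + 21132)*(-36753 - (-1414)*(-43))) = 1/(-20550 + 24774*(-36753 - 1414*43)) = 1/(-20550 + 24774*(-36753 - 60802)) = 1/(-20550 + 24774*(-97555)) = 1/(-20550 - 2416827570) = 1/(-2416848120) = -1/2416848120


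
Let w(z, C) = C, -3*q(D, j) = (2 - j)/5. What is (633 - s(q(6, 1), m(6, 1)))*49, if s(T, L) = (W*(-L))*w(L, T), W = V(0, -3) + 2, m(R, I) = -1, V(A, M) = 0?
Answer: 465353/15 ≈ 31024.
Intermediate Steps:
q(D, j) = -2/15 + j/15 (q(D, j) = -(2 - j)/(3*5) = -(⅖ - j/5)/3 = -2/15 + j/15)
W = 2 (W = 0 + 2 = 2)
s(T, L) = -2*L*T (s(T, L) = (2*(-L))*T = (-2*L)*T = -2*L*T)
(633 - s(q(6, 1), m(6, 1)))*49 = (633 - (-2)*(-1)*(-2/15 + (1/15)*1))*49 = (633 - (-2)*(-1)*(-2/15 + 1/15))*49 = (633 - (-2)*(-1)*(-1)/15)*49 = (633 - 1*(-2/15))*49 = (633 + 2/15)*49 = (9497/15)*49 = 465353/15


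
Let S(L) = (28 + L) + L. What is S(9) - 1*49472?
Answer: -49426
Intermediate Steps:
S(L) = 28 + 2*L
S(9) - 1*49472 = (28 + 2*9) - 1*49472 = (28 + 18) - 49472 = 46 - 49472 = -49426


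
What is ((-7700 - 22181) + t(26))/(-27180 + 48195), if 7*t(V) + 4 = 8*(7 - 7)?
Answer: -209171/147105 ≈ -1.4219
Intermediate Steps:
t(V) = -4/7 (t(V) = -4/7 + (8*(7 - 7))/7 = -4/7 + (8*0)/7 = -4/7 + (⅐)*0 = -4/7 + 0 = -4/7)
((-7700 - 22181) + t(26))/(-27180 + 48195) = ((-7700 - 22181) - 4/7)/(-27180 + 48195) = (-29881 - 4/7)/21015 = -209171/7*1/21015 = -209171/147105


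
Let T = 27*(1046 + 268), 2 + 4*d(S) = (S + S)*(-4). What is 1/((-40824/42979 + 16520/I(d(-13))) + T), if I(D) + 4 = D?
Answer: 1848097/66985056094 ≈ 2.7590e-5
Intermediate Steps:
d(S) = -1/2 - 2*S (d(S) = -1/2 + ((S + S)*(-4))/4 = -1/2 + ((2*S)*(-4))/4 = -1/2 + (-8*S)/4 = -1/2 - 2*S)
I(D) = -4 + D
T = 35478 (T = 27*1314 = 35478)
1/((-40824/42979 + 16520/I(d(-13))) + T) = 1/((-40824/42979 + 16520/(-4 + (-1/2 - 2*(-13)))) + 35478) = 1/((-40824*1/42979 + 16520/(-4 + (-1/2 + 26))) + 35478) = 1/((-40824/42979 + 16520/(-4 + 51/2)) + 35478) = 1/((-40824/42979 + 16520/(43/2)) + 35478) = 1/((-40824/42979 + 16520*(2/43)) + 35478) = 1/((-40824/42979 + 33040/43) + 35478) = 1/(1418270728/1848097 + 35478) = 1/(66985056094/1848097) = 1848097/66985056094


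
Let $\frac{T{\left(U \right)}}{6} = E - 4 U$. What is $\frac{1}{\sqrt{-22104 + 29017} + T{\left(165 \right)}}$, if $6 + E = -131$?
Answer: $- \frac{4782}{22860611} - \frac{\sqrt{6913}}{22860611} \approx -0.00021282$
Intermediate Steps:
$E = -137$ ($E = -6 - 131 = -137$)
$T{\left(U \right)} = -822 - 24 U$ ($T{\left(U \right)} = 6 \left(-137 - 4 U\right) = -822 - 24 U$)
$\frac{1}{\sqrt{-22104 + 29017} + T{\left(165 \right)}} = \frac{1}{\sqrt{-22104 + 29017} - 4782} = \frac{1}{\sqrt{6913} - 4782} = \frac{1}{-4782 + \sqrt{6913}}$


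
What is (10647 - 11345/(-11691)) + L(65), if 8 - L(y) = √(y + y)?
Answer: 124578950/11691 - √130 ≈ 10645.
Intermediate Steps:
L(y) = 8 - √2*√y (L(y) = 8 - √(y + y) = 8 - √(2*y) = 8 - √2*√y)
(10647 - 11345/(-11691)) + L(65) = (10647 - 11345/(-11691)) + (8 - √2*√65) = (10647 - 11345*(-1/11691)) + (8 - √130) = (10647 + 11345/11691) + (8 - √130) = 124485422/11691 + (8 - √130) = 124578950/11691 - √130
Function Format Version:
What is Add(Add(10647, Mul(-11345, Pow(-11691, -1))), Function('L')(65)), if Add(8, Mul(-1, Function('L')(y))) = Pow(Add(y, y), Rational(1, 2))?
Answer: Add(Rational(124578950, 11691), Mul(-1, Pow(130, Rational(1, 2)))) ≈ 10645.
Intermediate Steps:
Function('L')(y) = Add(8, Mul(-1, Pow(2, Rational(1, 2)), Pow(y, Rational(1, 2)))) (Function('L')(y) = Add(8, Mul(-1, Pow(Add(y, y), Rational(1, 2)))) = Add(8, Mul(-1, Pow(Mul(2, y), Rational(1, 2)))) = Add(8, Mul(-1, Mul(Pow(2, Rational(1, 2)), Pow(y, Rational(1, 2))))) = Add(8, Mul(-1, Pow(2, Rational(1, 2)), Pow(y, Rational(1, 2)))))
Add(Add(10647, Mul(-11345, Pow(-11691, -1))), Function('L')(65)) = Add(Add(10647, Mul(-11345, Pow(-11691, -1))), Add(8, Mul(-1, Pow(2, Rational(1, 2)), Pow(65, Rational(1, 2))))) = Add(Add(10647, Mul(-11345, Rational(-1, 11691))), Add(8, Mul(-1, Pow(130, Rational(1, 2))))) = Add(Add(10647, Rational(11345, 11691)), Add(8, Mul(-1, Pow(130, Rational(1, 2))))) = Add(Rational(124485422, 11691), Add(8, Mul(-1, Pow(130, Rational(1, 2))))) = Add(Rational(124578950, 11691), Mul(-1, Pow(130, Rational(1, 2))))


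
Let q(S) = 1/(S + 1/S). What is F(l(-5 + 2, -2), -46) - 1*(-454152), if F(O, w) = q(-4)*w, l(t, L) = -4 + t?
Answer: 7720768/17 ≈ 4.5416e+5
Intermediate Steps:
F(O, w) = -4*w/17 (F(O, w) = (-4/(1 + (-4)²))*w = (-4/(1 + 16))*w = (-4/17)*w = (-4*1/17)*w = -4*w/17)
F(l(-5 + 2, -2), -46) - 1*(-454152) = -4/17*(-46) - 1*(-454152) = 184/17 + 454152 = 7720768/17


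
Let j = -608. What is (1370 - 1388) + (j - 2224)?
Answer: -2850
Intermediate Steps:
(1370 - 1388) + (j - 2224) = (1370 - 1388) + (-608 - 2224) = -18 - 2832 = -2850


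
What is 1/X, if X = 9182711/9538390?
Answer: 9538390/9182711 ≈ 1.0387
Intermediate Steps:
X = 9182711/9538390 (X = 9182711*(1/9538390) = 9182711/9538390 ≈ 0.96271)
1/X = 1/(9182711/9538390) = 9538390/9182711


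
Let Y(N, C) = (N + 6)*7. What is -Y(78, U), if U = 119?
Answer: -588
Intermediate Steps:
Y(N, C) = 42 + 7*N (Y(N, C) = (6 + N)*7 = 42 + 7*N)
-Y(78, U) = -(42 + 7*78) = -(42 + 546) = -1*588 = -588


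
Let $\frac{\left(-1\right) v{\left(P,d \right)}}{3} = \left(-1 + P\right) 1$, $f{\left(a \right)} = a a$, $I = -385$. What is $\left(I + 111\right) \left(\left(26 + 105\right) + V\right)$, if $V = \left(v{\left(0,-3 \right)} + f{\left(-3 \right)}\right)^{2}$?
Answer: $-75350$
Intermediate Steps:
$f{\left(a \right)} = a^{2}$
$v{\left(P,d \right)} = 3 - 3 P$ ($v{\left(P,d \right)} = - 3 \left(-1 + P\right) 1 = - 3 \left(-1 + P\right) = 3 - 3 P$)
$V = 144$ ($V = \left(\left(3 - 0\right) + \left(-3\right)^{2}\right)^{2} = \left(\left(3 + 0\right) + 9\right)^{2} = \left(3 + 9\right)^{2} = 12^{2} = 144$)
$\left(I + 111\right) \left(\left(26 + 105\right) + V\right) = \left(-385 + 111\right) \left(\left(26 + 105\right) + 144\right) = - 274 \left(131 + 144\right) = \left(-274\right) 275 = -75350$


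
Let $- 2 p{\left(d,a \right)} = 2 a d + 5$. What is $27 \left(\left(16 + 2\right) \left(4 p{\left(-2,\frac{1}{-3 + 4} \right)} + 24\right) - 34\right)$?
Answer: $9774$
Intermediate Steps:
$p{\left(d,a \right)} = - \frac{5}{2} - a d$ ($p{\left(d,a \right)} = - \frac{2 a d + 5}{2} = - \frac{5 + 2 a d}{2} = - \frac{5}{2} - a d$)
$27 \left(\left(16 + 2\right) \left(4 p{\left(-2,\frac{1}{-3 + 4} \right)} + 24\right) - 34\right) = 27 \left(\left(16 + 2\right) \left(4 \left(- \frac{5}{2} - \frac{1}{-3 + 4} \left(-2\right)\right) + 24\right) - 34\right) = 27 \left(18 \left(4 \left(- \frac{5}{2} - 1^{-1} \left(-2\right)\right) + 24\right) - 34\right) = 27 \left(18 \left(4 \left(- \frac{5}{2} - 1 \left(-2\right)\right) + 24\right) - 34\right) = 27 \left(18 \left(4 \left(- \frac{5}{2} + 2\right) + 24\right) - 34\right) = 27 \left(18 \left(4 \left(- \frac{1}{2}\right) + 24\right) - 34\right) = 27 \left(18 \left(-2 + 24\right) - 34\right) = 27 \left(18 \cdot 22 - 34\right) = 27 \left(396 - 34\right) = 27 \cdot 362 = 9774$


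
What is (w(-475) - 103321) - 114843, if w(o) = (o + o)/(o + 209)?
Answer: -1527123/7 ≈ -2.1816e+5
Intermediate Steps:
w(o) = 2*o/(209 + o) (w(o) = (2*o)/(209 + o) = 2*o/(209 + o))
(w(-475) - 103321) - 114843 = (2*(-475)/(209 - 475) - 103321) - 114843 = (2*(-475)/(-266) - 103321) - 114843 = (2*(-475)*(-1/266) - 103321) - 114843 = (25/7 - 103321) - 114843 = -723222/7 - 114843 = -1527123/7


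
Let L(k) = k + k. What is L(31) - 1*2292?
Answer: -2230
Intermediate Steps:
L(k) = 2*k
L(31) - 1*2292 = 2*31 - 1*2292 = 62 - 2292 = -2230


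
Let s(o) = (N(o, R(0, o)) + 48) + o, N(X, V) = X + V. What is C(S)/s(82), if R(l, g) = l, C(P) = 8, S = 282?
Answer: 2/53 ≈ 0.037736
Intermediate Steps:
N(X, V) = V + X
s(o) = 48 + 2*o (s(o) = ((0 + o) + 48) + o = (o + 48) + o = (48 + o) + o = 48 + 2*o)
C(S)/s(82) = 8/(48 + 2*82) = 8/(48 + 164) = 8/212 = 8*(1/212) = 2/53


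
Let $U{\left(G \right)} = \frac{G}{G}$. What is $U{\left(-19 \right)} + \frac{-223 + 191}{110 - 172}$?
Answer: $\frac{47}{31} \approx 1.5161$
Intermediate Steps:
$U{\left(G \right)} = 1$
$U{\left(-19 \right)} + \frac{-223 + 191}{110 - 172} = 1 + \frac{-223 + 191}{110 - 172} = 1 - \frac{32}{-62} = 1 - - \frac{16}{31} = 1 + \frac{16}{31} = \frac{47}{31}$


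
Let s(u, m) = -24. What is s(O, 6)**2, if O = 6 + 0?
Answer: 576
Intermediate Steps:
O = 6
s(O, 6)**2 = (-24)**2 = 576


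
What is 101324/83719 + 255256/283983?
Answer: 50144070556/23774772777 ≈ 2.1091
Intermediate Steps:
101324/83719 + 255256/283983 = 50144070556/23774772777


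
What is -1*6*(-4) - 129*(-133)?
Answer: 17181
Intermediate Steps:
-1*6*(-4) - 129*(-133) = -6*(-4) + 17157 = 24 + 17157 = 17181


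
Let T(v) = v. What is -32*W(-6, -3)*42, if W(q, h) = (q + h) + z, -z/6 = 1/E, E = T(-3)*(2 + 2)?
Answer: 11424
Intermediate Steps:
E = -12 (E = -3*(2 + 2) = -3*4 = -12)
z = 1/2 (z = -6/(-12) = -6*(-1/12) = 1/2 ≈ 0.50000)
W(q, h) = 1/2 + h + q (W(q, h) = (q + h) + 1/2 = (h + q) + 1/2 = 1/2 + h + q)
-32*W(-6, -3)*42 = -32*(1/2 - 3 - 6)*42 = -32*(-17/2)*42 = 272*42 = 11424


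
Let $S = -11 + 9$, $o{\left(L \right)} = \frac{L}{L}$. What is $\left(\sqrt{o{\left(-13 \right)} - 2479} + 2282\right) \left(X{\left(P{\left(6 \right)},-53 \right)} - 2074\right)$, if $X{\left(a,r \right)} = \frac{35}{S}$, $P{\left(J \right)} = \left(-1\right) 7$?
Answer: $-4772803 - \frac{4183 i \sqrt{2478}}{2} \approx -4.7728 \cdot 10^{6} - 1.0411 \cdot 10^{5} i$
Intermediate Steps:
$o{\left(L \right)} = 1$
$S = -2$
$P{\left(J \right)} = -7$
$X{\left(a,r \right)} = - \frac{35}{2}$ ($X{\left(a,r \right)} = \frac{35}{-2} = 35 \left(- \frac{1}{2}\right) = - \frac{35}{2}$)
$\left(\sqrt{o{\left(-13 \right)} - 2479} + 2282\right) \left(X{\left(P{\left(6 \right)},-53 \right)} - 2074\right) = \left(\sqrt{1 - 2479} + 2282\right) \left(- \frac{35}{2} - 2074\right) = \left(\sqrt{-2478} + 2282\right) \left(- \frac{4183}{2}\right) = \left(i \sqrt{2478} + 2282\right) \left(- \frac{4183}{2}\right) = \left(2282 + i \sqrt{2478}\right) \left(- \frac{4183}{2}\right) = -4772803 - \frac{4183 i \sqrt{2478}}{2}$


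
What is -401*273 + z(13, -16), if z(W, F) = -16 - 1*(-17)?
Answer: -109472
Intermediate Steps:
z(W, F) = 1 (z(W, F) = -16 + 17 = 1)
-401*273 + z(13, -16) = -401*273 + 1 = -109473 + 1 = -109472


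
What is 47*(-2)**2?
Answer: 188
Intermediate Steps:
47*(-2)**2 = 47*4 = 188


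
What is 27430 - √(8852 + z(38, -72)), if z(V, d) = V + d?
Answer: 27430 - √8818 ≈ 27336.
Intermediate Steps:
27430 - √(8852 + z(38, -72)) = 27430 - √(8852 + (38 - 72)) = 27430 - √(8852 - 34) = 27430 - √8818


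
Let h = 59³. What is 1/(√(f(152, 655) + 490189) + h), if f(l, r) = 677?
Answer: 205379/42180042775 - √490866/42180042775 ≈ 4.8525e-6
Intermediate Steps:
h = 205379
1/(√(f(152, 655) + 490189) + h) = 1/(√(677 + 490189) + 205379) = 1/(√490866 + 205379) = 1/(205379 + √490866)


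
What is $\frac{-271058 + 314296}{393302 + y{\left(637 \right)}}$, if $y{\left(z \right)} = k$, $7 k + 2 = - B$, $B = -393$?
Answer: $\frac{302666}{2753505} \approx 0.10992$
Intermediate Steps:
$k = \frac{391}{7}$ ($k = - \frac{2}{7} + \frac{\left(-1\right) \left(-393\right)}{7} = - \frac{2}{7} + \frac{1}{7} \cdot 393 = - \frac{2}{7} + \frac{393}{7} = \frac{391}{7} \approx 55.857$)
$y{\left(z \right)} = \frac{391}{7}$
$\frac{-271058 + 314296}{393302 + y{\left(637 \right)}} = \frac{-271058 + 314296}{393302 + \frac{391}{7}} = \frac{43238}{\frac{2753505}{7}} = 43238 \cdot \frac{7}{2753505} = \frac{302666}{2753505}$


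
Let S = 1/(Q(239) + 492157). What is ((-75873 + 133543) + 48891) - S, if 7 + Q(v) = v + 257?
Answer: 52496850405/492646 ≈ 1.0656e+5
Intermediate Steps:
Q(v) = 250 + v (Q(v) = -7 + (v + 257) = -7 + (257 + v) = 250 + v)
S = 1/492646 (S = 1/((250 + 239) + 492157) = 1/(489 + 492157) = 1/492646 ≈ 2.0299e-6)
((-75873 + 133543) + 48891) - S = ((-75873 + 133543) + 48891) - 1*1/492646 = (57670 + 48891) - 1/492646 = 106561 - 1/492646 = 52496850405/492646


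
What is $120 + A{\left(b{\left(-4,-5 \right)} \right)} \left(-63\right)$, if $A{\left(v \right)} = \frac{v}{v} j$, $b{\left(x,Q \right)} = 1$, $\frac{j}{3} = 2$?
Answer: $-258$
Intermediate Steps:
$j = 6$ ($j = 3 \cdot 2 = 6$)
$A{\left(v \right)} = 6$ ($A{\left(v \right)} = \frac{v}{v} 6 = 1 \cdot 6 = 6$)
$120 + A{\left(b{\left(-4,-5 \right)} \right)} \left(-63\right) = 120 + 6 \left(-63\right) = 120 - 378 = -258$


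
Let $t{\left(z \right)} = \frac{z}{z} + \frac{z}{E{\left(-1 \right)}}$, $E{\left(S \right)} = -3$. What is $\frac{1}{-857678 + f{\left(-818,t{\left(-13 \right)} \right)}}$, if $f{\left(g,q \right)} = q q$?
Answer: $- \frac{9}{7718846} \approx -1.166 \cdot 10^{-6}$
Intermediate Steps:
$t{\left(z \right)} = 1 - \frac{z}{3}$ ($t{\left(z \right)} = \frac{z}{z} + \frac{z}{-3} = 1 + z \left(- \frac{1}{3}\right) = 1 - \frac{z}{3}$)
$f{\left(g,q \right)} = q^{2}$
$\frac{1}{-857678 + f{\left(-818,t{\left(-13 \right)} \right)}} = \frac{1}{-857678 + \left(1 - - \frac{13}{3}\right)^{2}} = \frac{1}{-857678 + \left(1 + \frac{13}{3}\right)^{2}} = \frac{1}{-857678 + \left(\frac{16}{3}\right)^{2}} = \frac{1}{-857678 + \frac{256}{9}} = \frac{1}{- \frac{7718846}{9}} = - \frac{9}{7718846}$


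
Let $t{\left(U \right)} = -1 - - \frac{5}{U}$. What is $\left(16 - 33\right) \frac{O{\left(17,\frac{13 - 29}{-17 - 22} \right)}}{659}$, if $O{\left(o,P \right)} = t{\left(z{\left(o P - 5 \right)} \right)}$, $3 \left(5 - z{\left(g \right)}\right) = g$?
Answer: $- \frac{1309}{334772} \approx -0.0039101$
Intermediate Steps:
$z{\left(g \right)} = 5 - \frac{g}{3}$
$t{\left(U \right)} = -1 + \frac{5}{U}$
$O{\left(o,P \right)} = \frac{- \frac{5}{3} + \frac{P o}{3}}{\frac{20}{3} - \frac{P o}{3}}$ ($O{\left(o,P \right)} = \frac{5 - \left(5 - \frac{o P - 5}{3}\right)}{5 - \frac{o P - 5}{3}} = \frac{5 - \left(5 - \frac{P o - 5}{3}\right)}{5 - \frac{P o - 5}{3}} = \frac{5 - \left(5 - \frac{-5 + P o}{3}\right)}{5 - \frac{-5 + P o}{3}} = \frac{5 - \left(5 - \left(- \frac{5}{3} + \frac{P o}{3}\right)\right)}{5 - \left(- \frac{5}{3} + \frac{P o}{3}\right)} = \frac{5 - \left(\frac{20}{3} - \frac{P o}{3}\right)}{\frac{20}{3} - \frac{P o}{3}} = \frac{5 + \left(- \frac{20}{3} + \frac{P o}{3}\right)}{\frac{20}{3} - \frac{P o}{3}} = \frac{- \frac{5}{3} + \frac{P o}{3}}{\frac{20}{3} - \frac{P o}{3}}$)
$\left(16 - 33\right) \frac{O{\left(17,\frac{13 - 29}{-17 - 22} \right)}}{659} = \left(16 - 33\right) \frac{\frac{1}{-20 + \frac{13 - 29}{-17 - 22} \cdot 17} \left(5 - \frac{13 - 29}{-17 - 22} \cdot 17\right)}{659} = - 17 \frac{5 - - \frac{16}{-39} \cdot 17}{-20 + - \frac{16}{-39} \cdot 17} \cdot \frac{1}{659} = - 17 \frac{5 - \left(-16\right) \left(- \frac{1}{39}\right) 17}{-20 + \left(-16\right) \left(- \frac{1}{39}\right) 17} \cdot \frac{1}{659} = - 17 \frac{5 - \frac{16}{39} \cdot 17}{-20 + \frac{16}{39} \cdot 17} \cdot \frac{1}{659} = - 17 \frac{5 - \frac{272}{39}}{-20 + \frac{272}{39}} \cdot \frac{1}{659} = - 17 \frac{1}{- \frac{508}{39}} \left(- \frac{77}{39}\right) \frac{1}{659} = - 17 \left(- \frac{39}{508}\right) \left(- \frac{77}{39}\right) \frac{1}{659} = - 17 \cdot \frac{77}{508} \cdot \frac{1}{659} = \left(-17\right) \frac{77}{334772} = - \frac{1309}{334772}$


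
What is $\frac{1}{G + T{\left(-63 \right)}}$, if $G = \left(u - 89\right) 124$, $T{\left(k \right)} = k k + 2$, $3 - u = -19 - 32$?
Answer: $- \frac{1}{369} \approx -0.00271$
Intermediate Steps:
$u = 54$ ($u = 3 - \left(-19 - 32\right) = 3 - -51 = 3 + 51 = 54$)
$T{\left(k \right)} = 2 + k^{2}$ ($T{\left(k \right)} = k^{2} + 2 = 2 + k^{2}$)
$G = -4340$ ($G = \left(54 - 89\right) 124 = \left(-35\right) 124 = -4340$)
$\frac{1}{G + T{\left(-63 \right)}} = \frac{1}{-4340 + \left(2 + \left(-63\right)^{2}\right)} = \frac{1}{-4340 + \left(2 + 3969\right)} = \frac{1}{-4340 + 3971} = \frac{1}{-369} = - \frac{1}{369}$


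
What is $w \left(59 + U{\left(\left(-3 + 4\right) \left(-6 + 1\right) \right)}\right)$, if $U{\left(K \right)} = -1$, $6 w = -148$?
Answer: $- \frac{4292}{3} \approx -1430.7$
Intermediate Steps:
$w = - \frac{74}{3}$ ($w = \frac{1}{6} \left(-148\right) = - \frac{74}{3} \approx -24.667$)
$w \left(59 + U{\left(\left(-3 + 4\right) \left(-6 + 1\right) \right)}\right) = - \frac{74 \left(59 - 1\right)}{3} = \left(- \frac{74}{3}\right) 58 = - \frac{4292}{3}$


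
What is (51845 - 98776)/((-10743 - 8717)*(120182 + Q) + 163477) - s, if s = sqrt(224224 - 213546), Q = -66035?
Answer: 46931/1053537143 - sqrt(10678) ≈ -103.33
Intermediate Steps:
s = sqrt(10678) ≈ 103.33
(51845 - 98776)/((-10743 - 8717)*(120182 + Q) + 163477) - s = (51845 - 98776)/((-10743 - 8717)*(120182 - 66035) + 163477) - sqrt(10678) = -46931/(-19460*54147 + 163477) - sqrt(10678) = -46931/(-1053700620 + 163477) - sqrt(10678) = -46931/(-1053537143) - sqrt(10678) = -46931*(-1/1053537143) - sqrt(10678) = 46931/1053537143 - sqrt(10678)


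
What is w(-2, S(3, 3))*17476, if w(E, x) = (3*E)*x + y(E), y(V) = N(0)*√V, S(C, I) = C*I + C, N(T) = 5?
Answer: -1258272 + 87380*I*√2 ≈ -1.2583e+6 + 1.2357e+5*I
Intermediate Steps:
S(C, I) = C + C*I
y(V) = 5*√V
w(E, x) = 5*√E + 3*E*x (w(E, x) = (3*E)*x + 5*√E = 3*E*x + 5*√E = 5*√E + 3*E*x)
w(-2, S(3, 3))*17476 = (5*√(-2) + 3*(-2)*(3*(1 + 3)))*17476 = (5*(I*√2) + 3*(-2)*(3*4))*17476 = (5*I*√2 + 3*(-2)*12)*17476 = (5*I*√2 - 72)*17476 = (-72 + 5*I*√2)*17476 = -1258272 + 87380*I*√2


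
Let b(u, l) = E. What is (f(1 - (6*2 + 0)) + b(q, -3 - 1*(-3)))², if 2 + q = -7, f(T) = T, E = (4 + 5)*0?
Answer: 121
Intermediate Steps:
E = 0 (E = 9*0 = 0)
q = -9 (q = -2 - 7 = -9)
b(u, l) = 0
(f(1 - (6*2 + 0)) + b(q, -3 - 1*(-3)))² = ((1 - (6*2 + 0)) + 0)² = ((1 - (12 + 0)) + 0)² = ((1 - 1*12) + 0)² = ((1 - 12) + 0)² = (-11 + 0)² = (-11)² = 121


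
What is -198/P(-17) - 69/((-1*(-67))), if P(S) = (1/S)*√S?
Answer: -69/67 - 198*I*√17 ≈ -1.0299 - 816.38*I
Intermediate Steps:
P(S) = S^(-½) (P(S) = √S/S = S^(-½))
-198/P(-17) - 69/((-1*(-67))) = -198*I*√17 - 69/((-1*(-67))) = -198*I*√17 - 69/67 = -69/67 - 198*I*√17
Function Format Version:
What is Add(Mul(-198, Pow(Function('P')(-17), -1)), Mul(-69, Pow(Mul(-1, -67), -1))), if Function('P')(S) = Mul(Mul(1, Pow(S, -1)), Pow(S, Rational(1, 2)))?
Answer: Add(Rational(-69, 67), Mul(-198, I, Pow(17, Rational(1, 2)))) ≈ Add(-1.0299, Mul(-816.38, I))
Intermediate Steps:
Function('P')(S) = Pow(S, Rational(-1, 2)) (Function('P')(S) = Mul(Pow(S, -1), Pow(S, Rational(1, 2))) = Pow(S, Rational(-1, 2)))
Add(Mul(-198, Pow(Function('P')(-17), -1)), Mul(-69, Pow(Mul(-1, -67), -1))) = Add(Mul(-198, Pow(Pow(-17, Rational(-1, 2)), -1)), Mul(-69, Pow(Mul(-1, -67), -1))) = Add(Mul(-198, Pow(Mul(Rational(-1, 17), I, Pow(17, Rational(1, 2))), -1)), Mul(-69, Pow(67, -1))) = Add(Mul(-198, Mul(I, Pow(17, Rational(1, 2)))), Mul(-69, Rational(1, 67))) = Add(Mul(-198, I, Pow(17, Rational(1, 2))), Rational(-69, 67)) = Add(Rational(-69, 67), Mul(-198, I, Pow(17, Rational(1, 2))))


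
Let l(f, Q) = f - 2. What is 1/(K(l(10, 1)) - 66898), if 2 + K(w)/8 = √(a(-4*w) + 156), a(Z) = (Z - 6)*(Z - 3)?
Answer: -33457/2238694146 - 2*√1486/1119347073 ≈ -1.5014e-5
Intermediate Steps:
a(Z) = (-6 + Z)*(-3 + Z)
l(f, Q) = -2 + f
K(w) = -16 + 8*√(174 + 16*w² + 36*w) (K(w) = -16 + 8*√((18 + (-4*w)² - (-36)*w) + 156) = -16 + 8*√((18 + 16*w² + 36*w) + 156) = -16 + 8*√(174 + 16*w² + 36*w))
1/(K(l(10, 1)) - 66898) = 1/((-16 + 8*√(174 + 16*(-2 + 10)² + 36*(-2 + 10))) - 66898) = 1/((-16 + 8*√(174 + 16*8² + 36*8)) - 66898) = 1/((-16 + 8*√(174 + 16*64 + 288)) - 66898) = 1/((-16 + 8*√(174 + 1024 + 288)) - 66898) = 1/((-16 + 8*√1486) - 66898) = 1/(-66914 + 8*√1486)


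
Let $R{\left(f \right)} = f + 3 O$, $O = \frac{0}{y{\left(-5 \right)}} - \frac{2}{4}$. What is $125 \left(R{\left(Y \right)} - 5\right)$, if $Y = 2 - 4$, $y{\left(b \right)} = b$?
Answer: $- \frac{2125}{2} \approx -1062.5$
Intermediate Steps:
$Y = -2$ ($Y = 2 - 4 = -2$)
$O = - \frac{1}{2}$ ($O = \frac{0}{-5} - \frac{2}{4} = 0 \left(- \frac{1}{5}\right) - \frac{1}{2} = 0 - \frac{1}{2} = - \frac{1}{2} \approx -0.5$)
$R{\left(f \right)} = - \frac{3}{2} + f$ ($R{\left(f \right)} = f + 3 \left(- \frac{1}{2}\right) = f - \frac{3}{2} = - \frac{3}{2} + f$)
$125 \left(R{\left(Y \right)} - 5\right) = 125 \left(\left(- \frac{3}{2} - 2\right) - 5\right) = 125 \left(- \frac{7}{2} - 5\right) = 125 \left(- \frac{17}{2}\right) = - \frac{2125}{2}$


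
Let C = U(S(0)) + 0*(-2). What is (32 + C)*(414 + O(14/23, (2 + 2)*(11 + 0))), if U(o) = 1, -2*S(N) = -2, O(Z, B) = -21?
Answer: 12969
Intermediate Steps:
S(N) = 1 (S(N) = -½*(-2) = 1)
C = 1 (C = 1 + 0*(-2) = 1 + 0 = 1)
(32 + C)*(414 + O(14/23, (2 + 2)*(11 + 0))) = (32 + 1)*(414 - 21) = 33*393 = 12969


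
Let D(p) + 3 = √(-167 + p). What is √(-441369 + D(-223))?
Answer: √(-441372 + I*√390) ≈ 0.01 + 664.36*I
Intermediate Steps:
D(p) = -3 + √(-167 + p)
√(-441369 + D(-223)) = √(-441369 + (-3 + √(-167 - 223))) = √(-441369 + (-3 + √(-390))) = √(-441369 + (-3 + I*√390)) = √(-441372 + I*√390)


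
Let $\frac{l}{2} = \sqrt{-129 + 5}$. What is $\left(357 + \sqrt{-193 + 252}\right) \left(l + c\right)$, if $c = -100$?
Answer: $- 4 \left(25 - i \sqrt{31}\right) \left(357 + \sqrt{59}\right) \approx -36468.0 + 8121.8 i$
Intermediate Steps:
$l = 4 i \sqrt{31}$ ($l = 2 \sqrt{-129 + 5} = 2 \sqrt{-124} = 2 \cdot 2 i \sqrt{31} = 4 i \sqrt{31} \approx 22.271 i$)
$\left(357 + \sqrt{-193 + 252}\right) \left(l + c\right) = \left(357 + \sqrt{-193 + 252}\right) \left(4 i \sqrt{31} - 100\right) = \left(357 + \sqrt{59}\right) \left(-100 + 4 i \sqrt{31}\right) = \left(-100 + 4 i \sqrt{31}\right) \left(357 + \sqrt{59}\right)$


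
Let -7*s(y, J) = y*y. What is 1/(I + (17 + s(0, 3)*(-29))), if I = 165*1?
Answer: 1/182 ≈ 0.0054945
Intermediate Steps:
s(y, J) = -y²/7 (s(y, J) = -y*y/7 = -y²/7)
I = 165
1/(I + (17 + s(0, 3)*(-29))) = 1/(165 + (17 - ⅐*0²*(-29))) = 1/(165 + (17 - ⅐*0*(-29))) = 1/(165 + (17 + 0*(-29))) = 1/(165 + (17 + 0)) = 1/(165 + 17) = 1/182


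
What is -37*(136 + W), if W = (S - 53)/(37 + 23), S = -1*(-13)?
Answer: -15022/3 ≈ -5007.3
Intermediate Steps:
S = 13
W = -⅔ (W = (13 - 53)/(37 + 23) = -40/60 = -40*1/60 = -⅔ ≈ -0.66667)
-37*(136 + W) = -37*(136 - ⅔) = -37*406/3 = -15022/3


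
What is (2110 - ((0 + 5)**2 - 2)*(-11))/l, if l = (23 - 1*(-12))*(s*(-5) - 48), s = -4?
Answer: -2363/980 ≈ -2.4112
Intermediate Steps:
l = -980 (l = (23 - 1*(-12))*(-4*(-5) - 48) = (23 + 12)*(20 - 48) = 35*(-28) = -980)
(2110 - ((0 + 5)**2 - 2)*(-11))/l = (2110 - ((0 + 5)**2 - 2)*(-11))/(-980) = (2110 - (5**2 - 2)*(-11))*(-1/980) = (2110 - (25 - 2)*(-11))*(-1/980) = (2110 - 23*(-11))*(-1/980) = (2110 - 1*(-253))*(-1/980) = (2110 + 253)*(-1/980) = 2363*(-1/980) = -2363/980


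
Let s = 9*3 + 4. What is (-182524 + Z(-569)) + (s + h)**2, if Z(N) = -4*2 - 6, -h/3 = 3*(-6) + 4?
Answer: -177209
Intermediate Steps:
h = 42 (h = -3*(3*(-6) + 4) = -3*(-18 + 4) = -3*(-14) = 42)
s = 31 (s = 27 + 4 = 31)
Z(N) = -14 (Z(N) = -8 - 6 = -14)
(-182524 + Z(-569)) + (s + h)**2 = (-182524 - 14) + (31 + 42)**2 = -182538 + 73**2 = -182538 + 5329 = -177209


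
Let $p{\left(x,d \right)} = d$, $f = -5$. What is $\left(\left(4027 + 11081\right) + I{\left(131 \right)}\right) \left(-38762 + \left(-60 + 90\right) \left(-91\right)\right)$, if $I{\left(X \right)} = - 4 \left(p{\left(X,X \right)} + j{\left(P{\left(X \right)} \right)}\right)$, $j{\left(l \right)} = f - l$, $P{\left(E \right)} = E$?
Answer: $-627690976$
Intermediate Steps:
$j{\left(l \right)} = -5 - l$
$I{\left(X \right)} = 20$ ($I{\left(X \right)} = - 4 \left(X - \left(5 + X\right)\right) = \left(-4\right) \left(-5\right) = 20$)
$\left(\left(4027 + 11081\right) + I{\left(131 \right)}\right) \left(-38762 + \left(-60 + 90\right) \left(-91\right)\right) = \left(\left(4027 + 11081\right) + 20\right) \left(-38762 + \left(-60 + 90\right) \left(-91\right)\right) = \left(15108 + 20\right) \left(-38762 + 30 \left(-91\right)\right) = 15128 \left(-38762 - 2730\right) = 15128 \left(-41492\right) = -627690976$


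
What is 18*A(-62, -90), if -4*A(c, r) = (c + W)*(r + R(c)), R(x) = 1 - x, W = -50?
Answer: -13608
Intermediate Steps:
A(c, r) = -(-50 + c)*(1 + r - c)/4 (A(c, r) = -(c - 50)*(r + (1 - c))/4 = -(-50 + c)*(1 + r - c)/4)
18*A(-62, -90) = 18*(25/2 - 51/4*(-62) + (¼)*(-62)² + (25/2)*(-90) - ¼*(-62)*(-90)) = 18*(25/2 + 1581/2 + (¼)*3844 - 1125 - 1395) = 18*(25/2 + 1581/2 + 961 - 1125 - 1395) = 18*(-756) = -13608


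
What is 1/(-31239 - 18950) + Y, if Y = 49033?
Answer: 2460917236/50189 ≈ 49033.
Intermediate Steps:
1/(-31239 - 18950) + Y = 1/(-31239 - 18950) + 49033 = 1/(-50189) + 49033 = -1/50189 + 49033 = 2460917236/50189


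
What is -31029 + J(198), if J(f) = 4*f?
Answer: -30237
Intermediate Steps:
-31029 + J(198) = -31029 + 4*198 = -31029 + 792 = -30237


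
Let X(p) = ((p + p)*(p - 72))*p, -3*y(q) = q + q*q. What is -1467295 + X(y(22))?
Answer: -409332949/27 ≈ -1.5160e+7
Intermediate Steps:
y(q) = -q/3 - q**2/3 (y(q) = -(q + q*q)/3 = -(q + q**2)/3 = -q/3 - q**2/3)
X(p) = 2*p**2*(-72 + p) (X(p) = ((2*p)*(-72 + p))*p = (2*p*(-72 + p))*p = 2*p**2*(-72 + p))
-1467295 + X(y(22)) = -1467295 + 2*(-1/3*22*(1 + 22))**2*(-72 - 1/3*22*(1 + 22)) = -1467295 + 2*(-1/3*22*23)**2*(-72 - 1/3*22*23) = -1467295 + 2*(-506/3)**2*(-72 - 506/3) = -1467295 + 2*(256036/9)*(-722/3) = -1467295 - 369715984/27 = -409332949/27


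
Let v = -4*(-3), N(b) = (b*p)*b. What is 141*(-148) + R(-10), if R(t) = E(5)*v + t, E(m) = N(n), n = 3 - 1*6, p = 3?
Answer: -20554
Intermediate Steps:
n = -3 (n = 3 - 6 = -3)
N(b) = 3*b² (N(b) = (b*3)*b = (3*b)*b = 3*b²)
E(m) = 27 (E(m) = 3*(-3)² = 3*9 = 27)
v = 12
R(t) = 324 + t (R(t) = 27*12 + t = 324 + t)
141*(-148) + R(-10) = 141*(-148) + (324 - 10) = -20868 + 314 = -20554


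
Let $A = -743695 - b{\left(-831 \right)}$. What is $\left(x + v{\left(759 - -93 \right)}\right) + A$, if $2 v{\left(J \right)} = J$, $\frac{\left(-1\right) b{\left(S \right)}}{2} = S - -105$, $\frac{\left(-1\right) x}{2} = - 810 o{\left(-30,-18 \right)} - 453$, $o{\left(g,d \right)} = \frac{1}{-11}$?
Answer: $- \frac{8183585}{11} \approx -7.4396 \cdot 10^{5}$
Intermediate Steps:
$o{\left(g,d \right)} = - \frac{1}{11}$
$x = \frac{8346}{11}$ ($x = - 2 \left(\left(-810\right) \left(- \frac{1}{11}\right) - 453\right) = - 2 \left(\frac{810}{11} - 453\right) = \left(-2\right) \left(- \frac{4173}{11}\right) = \frac{8346}{11} \approx 758.73$)
$b{\left(S \right)} = -210 - 2 S$ ($b{\left(S \right)} = - 2 \left(S - -105\right) = - 2 \left(S + 105\right) = - 2 \left(105 + S\right) = -210 - 2 S$)
$v{\left(J \right)} = \frac{J}{2}$
$A = -745147$ ($A = -743695 - \left(-210 - -1662\right) = -743695 - \left(-210 + 1662\right) = -743695 - 1452 = -745147$)
$\left(x + v{\left(759 - -93 \right)}\right) + A = \left(\frac{8346}{11} + \frac{759 - -93}{2}\right) - 745147 = \left(\frac{8346}{11} + \frac{759 + 93}{2}\right) - 745147 = \left(\frac{8346}{11} + \frac{1}{2} \cdot 852\right) - 745147 = \left(\frac{8346}{11} + 426\right) - 745147 = \frac{13032}{11} - 745147 = - \frac{8183585}{11}$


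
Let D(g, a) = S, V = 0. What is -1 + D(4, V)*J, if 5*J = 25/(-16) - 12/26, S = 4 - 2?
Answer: -941/520 ≈ -1.8096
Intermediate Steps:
S = 2
J = -421/1040 (J = (25/(-16) - 12/26)/5 = (25*(-1/16) - 12*1/26)/5 = (-25/16 - 6/13)/5 = (1/5)*(-421/208) = -421/1040 ≈ -0.40481)
D(g, a) = 2
-1 + D(4, V)*J = -1 + 2*(-421/1040) = -1 - 421/520 = -941/520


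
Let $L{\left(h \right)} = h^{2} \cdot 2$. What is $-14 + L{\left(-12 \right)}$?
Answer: $274$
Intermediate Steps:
$L{\left(h \right)} = 2 h^{2}$
$-14 + L{\left(-12 \right)} = -14 + 2 \left(-12\right)^{2} = -14 + 2 \cdot 144 = -14 + 288 = 274$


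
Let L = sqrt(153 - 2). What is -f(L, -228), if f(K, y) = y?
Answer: 228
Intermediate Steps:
L = sqrt(151) ≈ 12.288
-f(L, -228) = -1*(-228) = 228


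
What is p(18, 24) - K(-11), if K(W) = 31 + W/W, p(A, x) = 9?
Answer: -23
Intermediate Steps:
K(W) = 32 (K(W) = 31 + 1 = 32)
p(18, 24) - K(-11) = 9 - 1*32 = 9 - 32 = -23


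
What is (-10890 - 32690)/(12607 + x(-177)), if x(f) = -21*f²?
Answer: 21790/322651 ≈ 0.067534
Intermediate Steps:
(-10890 - 32690)/(12607 + x(-177)) = (-10890 - 32690)/(12607 - 21*(-177)²) = -43580/(12607 - 21*31329) = -43580/(12607 - 657909) = -43580/(-645302) = -43580*(-1/645302) = 21790/322651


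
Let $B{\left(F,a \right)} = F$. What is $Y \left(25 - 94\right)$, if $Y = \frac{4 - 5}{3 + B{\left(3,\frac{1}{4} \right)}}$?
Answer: $\frac{23}{2} \approx 11.5$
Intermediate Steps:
$Y = - \frac{1}{6}$ ($Y = \frac{4 - 5}{3 + 3} = - \frac{1}{6} \approx -0.16667$)
$Y \left(25 - 94\right) = - \frac{25 - 94}{6} = \left(- \frac{1}{6}\right) \left(-69\right) = \frac{23}{2}$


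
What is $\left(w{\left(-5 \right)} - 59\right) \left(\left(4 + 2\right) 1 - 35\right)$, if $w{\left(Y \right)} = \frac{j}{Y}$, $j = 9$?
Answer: $\frac{8816}{5} \approx 1763.2$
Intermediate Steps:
$w{\left(Y \right)} = \frac{9}{Y}$
$\left(w{\left(-5 \right)} - 59\right) \left(\left(4 + 2\right) 1 - 35\right) = \left(\frac{9}{-5} - 59\right) \left(\left(4 + 2\right) 1 - 35\right) = \left(9 \left(- \frac{1}{5}\right) - 59\right) \left(6 \cdot 1 - 35\right) = \left(- \frac{9}{5} - 59\right) \left(6 - 35\right) = \left(- \frac{304}{5}\right) \left(-29\right) = \frac{8816}{5}$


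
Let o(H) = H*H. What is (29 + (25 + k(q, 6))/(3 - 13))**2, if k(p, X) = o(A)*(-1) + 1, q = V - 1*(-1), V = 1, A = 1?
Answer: 2809/4 ≈ 702.25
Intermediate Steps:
q = 2 (q = 1 - 1*(-1) = 1 + 1 = 2)
o(H) = H**2
k(p, X) = 0 (k(p, X) = 1**2*(-1) + 1 = 1*(-1) + 1 = -1 + 1 = 0)
(29 + (25 + k(q, 6))/(3 - 13))**2 = (29 + (25 + 0)/(3 - 13))**2 = (29 + 25/(-10))**2 = (29 + 25*(-1/10))**2 = (29 - 5/2)**2 = (53/2)**2 = 2809/4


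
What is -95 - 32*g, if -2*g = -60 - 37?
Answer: -1647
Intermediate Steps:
g = 97/2 (g = -(-60 - 37)/2 = -½*(-97) = 97/2 ≈ 48.500)
-95 - 32*g = -95 - 32*97/2 = -95 - 1552 = -1647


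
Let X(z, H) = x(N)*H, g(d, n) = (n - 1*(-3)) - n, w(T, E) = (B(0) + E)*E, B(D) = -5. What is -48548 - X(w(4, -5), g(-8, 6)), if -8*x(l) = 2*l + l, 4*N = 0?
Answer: -48548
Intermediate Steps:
N = 0 (N = (¼)*0 = 0)
x(l) = -3*l/8 (x(l) = -(2*l + l)/8 = -3*l/8)
w(T, E) = E*(-5 + E) (w(T, E) = (-5 + E)*E = E*(-5 + E))
g(d, n) = 3 (g(d, n) = (n + 3) - n = (3 + n) - n = 3)
X(z, H) = 0 (X(z, H) = (-3/8*0)*H = 0*H = 0)
-48548 - X(w(4, -5), g(-8, 6)) = -48548 - 1*0 = -48548 + 0 = -48548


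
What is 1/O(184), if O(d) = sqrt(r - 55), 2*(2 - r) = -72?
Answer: -I*sqrt(17)/17 ≈ -0.24254*I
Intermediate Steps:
r = 38 (r = 2 - 1/2*(-72) = 2 + 36 = 38)
O(d) = I*sqrt(17) (O(d) = sqrt(38 - 55) = sqrt(-17) = I*sqrt(17))
1/O(184) = 1/(I*sqrt(17)) = -I*sqrt(17)/17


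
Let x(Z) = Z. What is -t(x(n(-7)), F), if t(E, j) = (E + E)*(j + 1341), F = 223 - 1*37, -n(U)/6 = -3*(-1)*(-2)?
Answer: -109944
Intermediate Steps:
n(U) = 36 (n(U) = -6*(-3*(-1))*(-2) = -18*(-2) = -6*(-6) = 36)
F = 186 (F = 223 - 37 = 186)
t(E, j) = 2*E*(1341 + j) (t(E, j) = (2*E)*(1341 + j) = 2*E*(1341 + j))
-t(x(n(-7)), F) = -2*36*(1341 + 186) = -2*36*1527 = -1*109944 = -109944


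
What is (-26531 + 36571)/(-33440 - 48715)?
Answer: -2008/16431 ≈ -0.12221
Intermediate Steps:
(-26531 + 36571)/(-33440 - 48715) = 10040/(-82155) = 10040*(-1/82155) = -2008/16431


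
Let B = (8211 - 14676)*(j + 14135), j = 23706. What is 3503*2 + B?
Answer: -244635059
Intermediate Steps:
B = -244642065 (B = (8211 - 14676)*(23706 + 14135) = -6465*37841 = -244642065)
3503*2 + B = 3503*2 - 244642065 = 7006 - 244642065 = -244635059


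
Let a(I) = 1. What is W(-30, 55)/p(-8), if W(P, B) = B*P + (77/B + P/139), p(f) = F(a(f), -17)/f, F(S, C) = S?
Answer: 9167416/695 ≈ 13191.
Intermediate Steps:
p(f) = 1/f
W(P, B) = 77/B + P/139 + B*P (W(P, B) = B*P + (77/B + P*(1/139)) = B*P + (77/B + P/139) = 77/B + P/139 + B*P)
W(-30, 55)/p(-8) = (77/55 + (1/139)*(-30) + 55*(-30))/(1/(-8)) = (77*(1/55) - 30/139 - 1650)/(-⅛) = (7/5 - 30/139 - 1650)*(-8) = -1145927/695*(-8) = 9167416/695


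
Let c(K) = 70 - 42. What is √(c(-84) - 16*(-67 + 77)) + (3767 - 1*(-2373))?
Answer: 6140 + 2*I*√33 ≈ 6140.0 + 11.489*I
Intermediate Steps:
c(K) = 28
√(c(-84) - 16*(-67 + 77)) + (3767 - 1*(-2373)) = √(28 - 16*(-67 + 77)) + (3767 - 1*(-2373)) = √(28 - 16*10) + (3767 + 2373) = √(28 - 160) + 6140 = √(-132) + 6140 = 2*I*√33 + 6140 = 6140 + 2*I*√33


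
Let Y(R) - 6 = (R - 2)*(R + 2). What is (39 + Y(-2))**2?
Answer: 2025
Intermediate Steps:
Y(R) = 6 + (-2 + R)*(2 + R) (Y(R) = 6 + (R - 2)*(R + 2) = 6 + (-2 + R)*(2 + R))
(39 + Y(-2))**2 = (39 + (2 + (-2)**2))**2 = (39 + (2 + 4))**2 = (39 + 6)**2 = 45**2 = 2025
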